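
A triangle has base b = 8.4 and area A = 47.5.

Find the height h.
A = ½·b·h  ⇒  h = 2A/b = 2·47.5/8.4 = 95/8.4 ≈ 11.3095

h = 11.31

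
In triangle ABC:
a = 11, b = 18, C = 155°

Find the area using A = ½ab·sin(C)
A = ½·a·b·sin(C) = ½·11·18·sin(155°)
sin(155°) ≈ 0.422618
A ≈ ½·198·0.422618 = 99·0.422618 ≈ 41.8392

Area = 41.84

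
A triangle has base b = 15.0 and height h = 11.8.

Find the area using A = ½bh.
A = ½·b·h = ½·15.0·11.8 = ½·177 = 88.5

Area = 88.5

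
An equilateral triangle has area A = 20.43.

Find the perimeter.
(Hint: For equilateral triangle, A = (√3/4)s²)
A = (√3/4)s²  ⇒  s² = 4A/√3 = 4·20.43/√3 = 81.72/1.73205 ≈ 47.1811
s ≈ √47.1811 ≈ 6.86885
Perimeter = 3s ≈ 3·6.86885 ≈ 20.6065

Perimeter = 20.61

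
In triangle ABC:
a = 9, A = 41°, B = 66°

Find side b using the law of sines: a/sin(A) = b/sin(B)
a/sin(A) = b/sin(B)  ⇒  b = a·sin(B)/sin(A) = 9·sin(66°)/sin(41°)
sin(66°) ≈ 0.913545, sin(41°) ≈ 0.656059
b ≈ 9·0.913545/0.656059 ≈ 8.22191/0.656059 ≈ 12.5323

b = 12.53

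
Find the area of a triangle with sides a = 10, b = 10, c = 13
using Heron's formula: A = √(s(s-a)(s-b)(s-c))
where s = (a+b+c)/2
s = (10 + 10 + 13)/2 = 33/2 = 16.5
s − a = 6.5, s − b = 6.5, s − c = 3.5
s(s−a)(s−b)(s−c) = 16.5·6.5·6.5·3.5 = 2439.9375
Area = √2439.9375 ≈ 49.3957

s = 16.5, Area = 49.4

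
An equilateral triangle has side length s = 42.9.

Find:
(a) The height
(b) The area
(a) The height splits the triangle into two 30-60-90 halves: h = s·√3/2 = 42.9·1.73205/2 ≈ 74.305/2 ≈ 37.1525
(b) Area = (√3/4)·s² = (√3/4)·42.9² = (√3/4)·1840.41 ≈ 0.433013·1840.41 ≈ 796.921

Height = 37.15, Area = 796.9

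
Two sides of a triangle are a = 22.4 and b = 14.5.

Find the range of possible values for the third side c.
Triangle inequality: |a − b| < c < a + b
|a − b| = |22.4 − 14.5| = 7.9
a + b = 22.4 + 14.5 = 36.9

7.9 < c < 36.9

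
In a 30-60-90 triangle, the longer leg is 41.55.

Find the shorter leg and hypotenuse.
In a 30-60-90 triangle the sides are in ratio 1 : √3 : 2, so short leg = long leg/√3 and hypotenuse = 2·(short leg).
Short leg = 41.55/√3 ≈ 41.55/1.73205 ≈ 23.9889
Hypotenuse = 2·23.9889 ≈ 47.9778

Short leg = 23.99, Hypotenuse = 47.98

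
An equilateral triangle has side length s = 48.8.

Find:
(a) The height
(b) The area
(a) The height splits the triangle into two 30-60-90 halves: h = s·√3/2 = 48.8·1.73205/2 ≈ 84.5241/2 ≈ 42.262
(b) Area = (√3/4)·s² = (√3/4)·48.8² = (√3/4)·2381.44 ≈ 0.433013·2381.44 ≈ 1031.19

Height = 42.26, Area = 1031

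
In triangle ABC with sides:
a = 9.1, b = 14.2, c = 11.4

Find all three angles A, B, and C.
Law of cosines for each angle (a² = 82.81, b² = 201.64, c² = 129.96):
cos(A) = (b² + c² − a²)/(2bc) = (201.64 + 129.96 − 82.81)/(2·14.2·11.4) = 248.79/323.76 ≈ 0.76844  ⇒  A ≈ 39.786°
cos(B) = (a² + c² − b²)/(2ac) = (82.81 + 129.96 − 201.64)/(2·9.1·11.4) = 11.13/207.48 ≈ 0.0536437  ⇒  B ≈ 86.925°
cos(C) = (a² + b² − c²)/(2ab) = (82.81 + 201.64 − 129.96)/(2·9.1·14.2) = 154.49/258.44 ≈ 0.597779  ⇒  C ≈ 53.289°
Check: A + B + C ≈ 180°

A = 39.79°, B = 86.92°, C = 53.29°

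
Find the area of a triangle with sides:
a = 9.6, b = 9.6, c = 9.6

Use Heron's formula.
s = (9.6 + 9.6 + 9.6)/2 = 28.8/2 = 14.4
s − a = 4.8, s − b = 4.8, s − c = 4.8
s(s−a)(s−b)(s−c) = 14.4·4.8·4.8·4.8 ≈ 1592.52
Area = √1592.52 ≈ 39.9065

Area = 39.91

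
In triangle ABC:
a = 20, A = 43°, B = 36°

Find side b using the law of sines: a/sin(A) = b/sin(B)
a/sin(A) = b/sin(B)  ⇒  b = a·sin(B)/sin(A) = 20·sin(36°)/sin(43°)
sin(36°) ≈ 0.587785, sin(43°) ≈ 0.681998
b ≈ 20·0.587785/0.681998 ≈ 11.7557/0.681998 ≈ 17.2371

b = 17.24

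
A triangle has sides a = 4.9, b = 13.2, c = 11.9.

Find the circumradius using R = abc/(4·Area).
First find the area with Heron's formula.
s = (4.9 + 13.2 + 11.9)/2 = 15
Area = √(s(s−a)(s−b)(s−c)) = √(15·10.1·1.8·3.1) ≈ √845.37 ≈ 29.0752
abc = 4.9·13.2·11.9 = 769.692
R = abc/(4·Area) ≈ 769.692/(4·29.0752) = 769.692/116.301 ≈ 6.6181

R = 6.618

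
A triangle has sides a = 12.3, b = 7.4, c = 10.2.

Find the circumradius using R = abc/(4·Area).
First find the area with Heron's formula.
s = (12.3 + 7.4 + 10.2)/2 = 14.95
Area = √(s(s−a)(s−b)(s−c)) = √(14.95·2.65·7.55·4.75) ≈ √1420.78 ≈ 37.6933
abc = 12.3·7.4·10.2 = 928.404
R = abc/(4·Area) ≈ 928.404/(4·37.6933) = 928.404/150.773 ≈ 6.15762

R = 6.158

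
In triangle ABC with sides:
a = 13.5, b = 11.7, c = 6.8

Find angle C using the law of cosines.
c² = a² + b² − 2ab·cos(C)  ⇒  cos(C) = (a² + b² − c²)/(2ab)
cos(C) = (13.5² + 11.7² − 6.8²)/(2·13.5·11.7) = (182.25 + 136.89 − 46.24)/315.9 = 272.9/315.9 ≈ 0.863881
C = arccos(0.863881) ≈ 30.2448°

C = 30.24°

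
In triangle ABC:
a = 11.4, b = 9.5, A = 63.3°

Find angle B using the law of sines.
a/sin(A) = b/sin(B)  ⇒  sin(B) = b·sin(A)/a = 9.5·sin(63.3°)/11.4
sin(63.3°) ≈ 0.893371
sin(B) ≈ 9.5·0.893371/11.4 ≈ 8.48703/11.4 ≈ 0.744476
B = arcsin(0.744476) ≈ 48.1141°
(Since b ≤ a we need B ≤ A, so the obtuse alternative 180° − 48.1141° ≈ 131.886° is rejected.)

B = 48.11°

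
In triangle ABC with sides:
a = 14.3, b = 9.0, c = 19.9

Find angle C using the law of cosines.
c² = a² + b² − 2ab·cos(C)  ⇒  cos(C) = (a² + b² − c²)/(2ab)
cos(C) = (14.3² + 9.0² − 19.9²)/(2·14.3·9.0) = (204.49 + 81 − 396.01)/257.4 = -110.52/257.4 ≈ -0.429371
C = arccos(-0.429371) ≈ 115.428°

C = 115.4°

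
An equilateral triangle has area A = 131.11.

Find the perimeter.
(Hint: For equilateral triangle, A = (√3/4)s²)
A = (√3/4)s²  ⇒  s² = 4A/√3 = 4·131.11/√3 = 524.44/1.73205 ≈ 302.786
s ≈ √302.786 ≈ 17.4007
Perimeter = 3s ≈ 3·17.4007 ≈ 52.2022

Perimeter = 52.2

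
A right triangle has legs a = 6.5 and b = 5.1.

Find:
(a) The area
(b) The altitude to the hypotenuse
(a) The legs are perpendicular, so Area = ½·a·b = ½·6.5·5.1 = ½·33.15 = 16.575
(b) Hypotenuse c = √(a² + b²) = √(42.25 + 26.01) = √68.26 ≈ 8.26196
    Area = ½·c·h_c  ⇒  h_c = 2·Area/c = 33.15/8.26196 ≈ 4.01236

Area = 16.575, h_c = 4.012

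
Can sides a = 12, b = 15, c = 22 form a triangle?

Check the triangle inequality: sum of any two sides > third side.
a + b vs c: 12 + 15 = 27 > 22  ✓
a + c vs b: 12 + 22 = 34 > 15  ✓
b + c vs a: 15 + 22 = 37 > 12  ✓

Yes, triangle inequality satisfied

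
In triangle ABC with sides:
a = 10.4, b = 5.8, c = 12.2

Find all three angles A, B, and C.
Law of cosines for each angle (a² = 108.16, b² = 33.64, c² = 148.84):
cos(A) = (b² + c² − a²)/(2bc) = (33.64 + 148.84 − 108.16)/(2·5.8·12.2) = 74.32/141.52 ≈ 0.525155  ⇒  A ≈ 58.3213°
cos(B) = (a² + c² − b²)/(2ac) = (108.16 + 148.84 − 33.64)/(2·10.4·12.2) = 223.36/253.76 ≈ 0.880202  ⇒  B ≈ 28.3333°
cos(C) = (a² + b² − c²)/(2ab) = (108.16 + 33.64 − 148.84)/(2·10.4·5.8) = -7.04/120.64 ≈ -0.0583554  ⇒  C ≈ 93.3454°
Check: A + B + C ≈ 180°

A = 58.32°, B = 28.33°, C = 93.35°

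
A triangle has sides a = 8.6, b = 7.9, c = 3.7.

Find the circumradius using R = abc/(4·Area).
First find the area with Heron's formula.
s = (8.6 + 7.9 + 3.7)/2 = 10.1
Area = √(s(s−a)(s−b)(s−c)) = √(10.1·1.5·2.2·6.4) ≈ √213.312 ≈ 14.6052
abc = 8.6·7.9·3.7 = 251.378
R = abc/(4·Area) ≈ 251.378/(4·14.6052) = 251.378/58.4208 ≈ 4.30288

R = 4.303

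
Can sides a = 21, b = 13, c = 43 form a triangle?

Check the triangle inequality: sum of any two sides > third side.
a + b vs c: 21 + 13 = 34 ≤ 43  ✗
a + c vs b: 21 + 43 = 64 > 13  ✓
b + c vs a: 13 + 43 = 56 > 21  ✓

No: 21 + 13 = 34 is not > 43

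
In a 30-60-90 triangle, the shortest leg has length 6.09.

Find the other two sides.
In a 30-60-90 triangle the sides are in ratio 1 : √3 : 2 (short leg : long leg : hypotenuse).
Long leg = 6.09·√3 ≈ 6.09·1.73205 ≈ 10.5482
Hypotenuse = 2·6.09 = 12.18

Long leg = 6.09√3 = 10.55, Hypotenuse = 12.18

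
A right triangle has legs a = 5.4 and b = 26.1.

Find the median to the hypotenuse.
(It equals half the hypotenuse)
Hypotenuse c = √(a² + b²) = √(29.16 + 681.21) = √710.37 ≈ 26.6528
Median to hypotenuse = c/2 ≈ 26.6528/2 ≈ 13.3264

Median = 13.33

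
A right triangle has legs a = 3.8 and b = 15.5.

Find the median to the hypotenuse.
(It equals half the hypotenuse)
Hypotenuse c = √(a² + b²) = √(14.44 + 240.25) = √254.69 ≈ 15.959
Median to hypotenuse = c/2 ≈ 15.959/2 ≈ 7.9795

Median = 7.98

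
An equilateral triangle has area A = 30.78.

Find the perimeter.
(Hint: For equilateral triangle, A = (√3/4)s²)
A = (√3/4)s²  ⇒  s² = 4A/√3 = 4·30.78/√3 = 123.12/1.73205 ≈ 71.0834
s ≈ √71.0834 ≈ 8.4311
Perimeter = 3s ≈ 3·8.4311 ≈ 25.2933

Perimeter = 25.29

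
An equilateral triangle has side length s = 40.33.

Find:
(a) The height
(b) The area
(a) The height splits the triangle into two 30-60-90 halves: h = s·√3/2 = 40.33·1.73205/2 ≈ 69.8536/2 ≈ 34.9268
(b) Area = (√3/4)·s² = (√3/4)·40.33² = (√3/4)·1626.5089 ≈ 0.433013·1626.5089 ≈ 704.299

Height = 34.93, Area = 704.3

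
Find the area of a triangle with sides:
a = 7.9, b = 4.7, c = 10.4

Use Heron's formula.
s = (7.9 + 4.7 + 10.4)/2 = 23/2 = 11.5
s − a = 3.6, s − b = 6.8, s − c = 1.1
s(s−a)(s−b)(s−c) = 11.5·3.6·6.8·1.1 ≈ 309.672
Area = √309.672 ≈ 17.5975

Area = 17.6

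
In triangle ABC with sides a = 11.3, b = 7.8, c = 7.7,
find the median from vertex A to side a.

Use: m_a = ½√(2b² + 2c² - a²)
m_a = ½√(2·7.8² + 2·7.7² − 11.3²) = ½√(2·60.84 + 2·59.29 − 127.69) = ½√(121.68 + 118.58 − 127.69) = ½√112.57
√112.57 ≈ 10.6099, so m_a ≈ 5.30495

m_a = 5.305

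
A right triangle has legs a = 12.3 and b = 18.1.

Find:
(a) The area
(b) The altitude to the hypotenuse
(a) The legs are perpendicular, so Area = ½·a·b = ½·12.3·18.1 = ½·222.63 = 111.315
(b) Hypotenuse c = √(a² + b²) = √(151.29 + 327.61) = √478.9 ≈ 21.8838
    Area = ½·c·h_c  ⇒  h_c = 2·Area/c = 222.63/21.8838 ≈ 10.1733

Area = 111.315, h_c = 10.17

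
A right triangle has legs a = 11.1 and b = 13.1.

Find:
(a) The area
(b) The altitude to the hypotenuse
(a) The legs are perpendicular, so Area = ½·a·b = ½·11.1·13.1 = ½·145.41 = 72.705
(b) Hypotenuse c = √(a² + b²) = √(123.21 + 171.61) = √294.82 ≈ 17.1703
    Area = ½·c·h_c  ⇒  h_c = 2·Area/c = 145.41/17.1703 ≈ 8.46868

Area = 72.705, h_c = 8.469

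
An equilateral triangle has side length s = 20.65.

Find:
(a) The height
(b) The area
(a) The height splits the triangle into two 30-60-90 halves: h = s·√3/2 = 20.65·1.73205/2 ≈ 35.7668/2 ≈ 17.8834
(b) Area = (√3/4)·s² = (√3/4)·20.65² = (√3/4)·426.4225 ≈ 0.433013·426.4225 ≈ 184.646

Height = 17.88, Area = 184.6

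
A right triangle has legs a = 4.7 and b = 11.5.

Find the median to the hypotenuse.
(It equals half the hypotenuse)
Hypotenuse c = √(a² + b²) = √(22.09 + 132.25) = √154.34 ≈ 12.4234
Median to hypotenuse = c/2 ≈ 12.4234/2 ≈ 6.21168

Median = 6.212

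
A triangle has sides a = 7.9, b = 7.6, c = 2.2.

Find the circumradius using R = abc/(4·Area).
First find the area with Heron's formula.
s = (7.9 + 7.6 + 2.2)/2 = 8.85
Area = √(s(s−a)(s−b)(s−c)) = √(8.85·0.95·1.25·6.65) ≈ √69.8873 ≈ 8.35987
abc = 7.9·7.6·2.2 = 132.088
R = abc/(4·Area) ≈ 132.088/(4·8.35987) = 132.088/33.4395 ≈ 3.95006

R = 3.95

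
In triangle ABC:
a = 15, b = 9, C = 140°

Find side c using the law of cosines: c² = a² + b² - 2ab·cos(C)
c² = 15² + 9² − 2·15·9·cos(140°)
cos(140°) ≈ -0.766044
c² ≈ 225 + 81 − 270·(-0.766044) ≈ 306 + 206.832 ≈ 512.832
c ≈ √512.832 ≈ 22.6458

c = 22.65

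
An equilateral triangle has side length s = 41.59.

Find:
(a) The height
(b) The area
(a) The height splits the triangle into two 30-60-90 halves: h = s·√3/2 = 41.59·1.73205/2 ≈ 72.036/2 ≈ 36.018
(b) Area = (√3/4)·s² = (√3/4)·41.59² = (√3/4)·1729.7281 ≈ 0.433013·1729.7281 ≈ 748.994

Height = 36.02, Area = 749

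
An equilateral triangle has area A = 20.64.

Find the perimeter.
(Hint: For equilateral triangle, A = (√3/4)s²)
A = (√3/4)s²  ⇒  s² = 4A/√3 = 4·20.64/√3 = 82.56/1.73205 ≈ 47.666
s ≈ √47.666 ≈ 6.90406
Perimeter = 3s ≈ 3·6.90406 ≈ 20.7122

Perimeter = 20.71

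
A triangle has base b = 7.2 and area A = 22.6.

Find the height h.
A = ½·b·h  ⇒  h = 2A/b = 2·22.6/7.2 = 45.2/7.2 ≈ 6.27778

h = 6.278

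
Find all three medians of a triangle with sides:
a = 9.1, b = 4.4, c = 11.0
Median formula: m_a = ½√(2b² + 2c² − a²) (and cyclically). a² = 82.81, b² = 19.36, c² = 121.
m_a = ½√(2·19.36 + 2·121 − 82.81) = ½√197.91 ≈ ½·14.068 ≈ 7.03402
m_b = ½√(2·82.81 + 2·121 − 19.36) = ½√388.26 ≈ ½·19.7043 ≈ 9.85216
m_c = ½√(2·82.81 + 2·19.36 − 121) = ½√83.34 ≈ ½·9.12907 ≈ 4.56454

m_a = 7.034, m_b = 9.852, m_c = 4.565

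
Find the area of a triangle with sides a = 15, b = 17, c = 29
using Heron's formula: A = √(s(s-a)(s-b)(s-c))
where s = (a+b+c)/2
s = (15 + 17 + 29)/2 = 61/2 = 30.5
s − a = 15.5, s − b = 13.5, s − c = 1.5
s(s−a)(s−b)(s−c) = 30.5·15.5·13.5·1.5 = 9573.1875
Area = √9573.1875 ≈ 97.8427

s = 30.5, Area = 97.84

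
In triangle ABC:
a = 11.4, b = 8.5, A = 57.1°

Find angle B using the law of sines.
a/sin(A) = b/sin(B)  ⇒  sin(B) = b·sin(A)/a = 8.5·sin(57.1°)/11.4
sin(57.1°) ≈ 0.83962
sin(B) ≈ 8.5·0.83962/11.4 ≈ 7.13677/11.4 ≈ 0.626032
B = arcsin(0.626032) ≈ 38.758°
(Since b ≤ a we need B ≤ A, so the obtuse alternative 180° − 38.758° ≈ 141.242° is rejected.)

B = 38.76°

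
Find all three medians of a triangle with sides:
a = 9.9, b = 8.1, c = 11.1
Median formula: m_a = ½√(2b² + 2c² − a²) (and cyclically). a² = 98.01, b² = 65.61, c² = 123.21.
m_a = ½√(2·65.61 + 2·123.21 − 98.01) = ½√279.63 ≈ ½·16.7221 ≈ 8.36107
m_b = ½√(2·98.01 + 2·123.21 − 65.61) = ½√376.83 ≈ ½·19.4121 ≈ 9.70605
m_c = ½√(2·98.01 + 2·65.61 − 123.21) = ½√204.03 ≈ ½·14.2839 ≈ 7.14195

m_a = 8.361, m_b = 9.706, m_c = 7.142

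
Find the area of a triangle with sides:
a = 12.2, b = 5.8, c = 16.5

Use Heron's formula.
s = (12.2 + 5.8 + 16.5)/2 = 34.5/2 = 17.25
s − a = 5.05, s − b = 11.45, s − c = 0.75
s(s−a)(s−b)(s−c) = 17.25·5.05·11.45·0.75 ≈ 748.079
Area = √748.079 ≈ 27.351

Area = 27.35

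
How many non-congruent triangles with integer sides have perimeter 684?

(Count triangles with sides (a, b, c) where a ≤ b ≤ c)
Let a ≤ b ≤ c with a + b + c = 684. The only binding inequality is a + b > c, i.e. 684 − c > c, so c < 684/2; and c ≥ 684/3 since c is the largest side.
So 228 ≤ c ≤ 341. For each c, b runs from ⌈(684 − c)/2⌉ up to c (then a = 684 − b − c satisfies 1 ≤ a ≤ b automatically), giving c − ⌈(684 − c)/2⌉ + 1 choices.
Summing over c: 1 + 2 + 4 + 5 + … + 169 + 170  (114 terms, c = 228, …, 341) = 9747
Check (closed form: nearest integer to p²/48 for even p, (p+3)²/48 for odd p): 684²/48 = 467856/48 ≈ 9747.00 → 9747

9747 triangles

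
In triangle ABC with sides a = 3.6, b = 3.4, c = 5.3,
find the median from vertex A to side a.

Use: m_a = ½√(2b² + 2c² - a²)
m_a = ½√(2·3.4² + 2·5.3² − 3.6²) = ½√(2·11.56 + 2·28.09 − 12.96) = ½√(23.12 + 56.18 − 12.96) = ½√66.34
√66.34 ≈ 8.14494, so m_a ≈ 4.07247

m_a = 4.072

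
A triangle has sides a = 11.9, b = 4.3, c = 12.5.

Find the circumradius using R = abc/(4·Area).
First find the area with Heron's formula.
s = (11.9 + 4.3 + 12.5)/2 = 14.35
Area = √(s(s−a)(s−b)(s−c)) = √(14.35·2.45·10.05·1.85) ≈ √653.666 ≈ 25.5669
abc = 11.9·4.3·12.5 = 639.625
R = abc/(4·Area) ≈ 639.625/(4·25.5669) = 639.625/102.268 ≈ 6.25443

R = 6.254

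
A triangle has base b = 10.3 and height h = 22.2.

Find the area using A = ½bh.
A = ½·b·h = ½·10.3·22.2 = ½·228.66 = 114.33

Area = 114.33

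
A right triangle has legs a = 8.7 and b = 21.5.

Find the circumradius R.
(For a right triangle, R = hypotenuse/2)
Hypotenuse c = √(a² + b²) = √(75.69 + 462.25) = √537.94 ≈ 23.1935
R = c/2 ≈ 23.1935/2 ≈ 11.5968

R = 11.6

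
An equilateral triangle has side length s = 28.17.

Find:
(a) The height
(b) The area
(a) The height splits the triangle into two 30-60-90 halves: h = s·√3/2 = 28.17·1.73205/2 ≈ 48.7919/2 ≈ 24.3959
(b) Area = (√3/4)·s² = (√3/4)·28.17² = (√3/4)·793.5489 ≈ 0.433013·793.5489 ≈ 343.617

Height = 24.4, Area = 343.6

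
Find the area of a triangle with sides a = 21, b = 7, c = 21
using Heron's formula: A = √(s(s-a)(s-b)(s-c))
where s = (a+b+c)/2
s = (21 + 7 + 21)/2 = 49/2 = 24.5
s − a = 3.5, s − b = 17.5, s − c = 3.5
s(s−a)(s−b)(s−c) = 24.5·3.5·17.5·3.5 = 5252.1875
Area = √5252.1875 ≈ 72.472

s = 24.5, Area = 72.47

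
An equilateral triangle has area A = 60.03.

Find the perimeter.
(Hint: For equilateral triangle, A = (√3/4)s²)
A = (√3/4)s²  ⇒  s² = 4A/√3 = 4·60.03/√3 = 240.12/1.73205 ≈ 138.633
s ≈ √138.633 ≈ 11.7743
Perimeter = 3s ≈ 3·11.7743 ≈ 35.3228

Perimeter = 35.32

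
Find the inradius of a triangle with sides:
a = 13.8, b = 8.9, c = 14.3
r = Area/s where s is the semi-perimeter.
s = (13.8 + 8.9 + 14.3)/2 = 37/2 = 18.5
Area = √(s(s−a)(s−b)(s−c)) = √(18.5·4.7·9.6·4.2) ≈ √3505.82 ≈ 59.21
r ≈ 59.21/18.5 ≈ 3.20054

r = 3.201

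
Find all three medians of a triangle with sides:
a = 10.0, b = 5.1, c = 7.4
Median formula: m_a = ½√(2b² + 2c² − a²) (and cyclically). a² = 100, b² = 26.01, c² = 54.76.
m_a = ½√(2·26.01 + 2·54.76 − 100) = ½√61.54 ≈ ½·7.84474 ≈ 3.92237
m_b = ½√(2·100 + 2·54.76 − 26.01) = ½√283.51 ≈ ½·16.8378 ≈ 8.41888
m_c = ½√(2·100 + 2·26.01 − 54.76) = ½√197.26 ≈ ½·14.0449 ≈ 7.02246

m_a = 3.922, m_b = 8.419, m_c = 7.022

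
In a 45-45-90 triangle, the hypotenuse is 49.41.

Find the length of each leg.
In a 45-45-90 triangle hypotenuse = leg·√2, so leg = hypotenuse/√2.
Leg = 49.41/√2 ≈ 49.41/1.41421 ≈ 34.9381

Each leg = 34.94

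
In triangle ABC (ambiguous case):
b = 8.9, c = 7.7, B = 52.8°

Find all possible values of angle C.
b/sin(B) = c/sin(C)  ⇒  sin(C) = c·sin(B)/b = 7.7·sin(52.8°)/8.9
sin(52.8°) ≈ 0.79653
sin(C) ≈ 7.7·0.79653/8.9 ≈ 6.13328/8.9 ≈ 0.689133
Candidate 1: C₁ = arcsin(0.689133) ≈ 43.5615°  →  A = 180° − 52.8° − 43.5615° ≈ 83.6385° > 0, valid
Candidate 2: C₂ = 180° − C₁ ≈ 136.439°  →  A = 180° − 52.8° − 136.439° ≈ -9.2385° ≤ 0, not a valid triangle

C = 43.56° (one solution)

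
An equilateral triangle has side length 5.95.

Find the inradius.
r = Area/s with s the semi-perimeter.
Area = (√3/4)·5.95² = (√3/4)·35.4025 ≈ 0.433013·35.4025 ≈ 15.3297
s = 3·5.95/2 = 8.925
r ≈ 15.3297/8.925 ≈ 1.71762
(Equivalently r = side/(2√3) = 5.95/3.4641 ≈ 1.71762.)

r = 1.718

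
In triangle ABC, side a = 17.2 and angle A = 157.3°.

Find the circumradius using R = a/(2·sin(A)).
R = a/(2·sin(A)) = 17.2/(2·sin(157.3°))
sin(157.3°) ≈ 0.385906
R ≈ 17.2/(2·0.385906) = 17.2/0.771812 ≈ 22.2852

R = 22.29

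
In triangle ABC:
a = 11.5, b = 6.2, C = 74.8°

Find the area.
Two sides and the included angle (SAS): A = ½·a·b·sin(C) = ½·11.5·6.2·sin(74.8°)
sin(74.8°) ≈ 0.965016
A ≈ ½·71.3·0.965016 = 35.65·0.965016 ≈ 34.4028

Area = 34.4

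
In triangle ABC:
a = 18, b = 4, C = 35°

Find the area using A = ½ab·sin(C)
A = ½·a·b·sin(C) = ½·18·4·sin(35°)
sin(35°) ≈ 0.573576
A ≈ ½·72·0.573576 = 36·0.573576 ≈ 20.6488

Area = 20.65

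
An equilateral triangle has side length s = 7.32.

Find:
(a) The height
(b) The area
(a) The height splits the triangle into two 30-60-90 halves: h = s·√3/2 = 7.32·1.73205/2 ≈ 12.6786/2 ≈ 6.33931
(b) Area = (√3/4)·s² = (√3/4)·7.32² = (√3/4)·53.5824 ≈ 0.433013·53.5824 ≈ 23.2019

Height = 6.339, Area = 23.2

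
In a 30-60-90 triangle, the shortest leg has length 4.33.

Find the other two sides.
In a 30-60-90 triangle the sides are in ratio 1 : √3 : 2 (short leg : long leg : hypotenuse).
Long leg = 4.33·√3 ≈ 4.33·1.73205 ≈ 7.49978
Hypotenuse = 2·4.33 = 8.66

Long leg = 4.33√3 = 7.5, Hypotenuse = 8.66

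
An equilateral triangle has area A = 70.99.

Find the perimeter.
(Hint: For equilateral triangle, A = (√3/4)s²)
A = (√3/4)s²  ⇒  s² = 4A/√3 = 4·70.99/√3 = 283.96/1.73205 ≈ 163.944
s ≈ √163.944 ≈ 12.8041
Perimeter = 3s ≈ 3·12.8041 ≈ 38.4122

Perimeter = 38.41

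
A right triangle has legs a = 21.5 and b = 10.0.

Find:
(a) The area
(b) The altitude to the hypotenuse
(a) The legs are perpendicular, so Area = ½·a·b = ½·21.5·10.0 = ½·215 = 107.5
(b) Hypotenuse c = √(a² + b²) = √(462.25 + 100) = √562.25 ≈ 23.7118
    Area = ½·c·h_c  ⇒  h_c = 2·Area/c = 215/23.7118 ≈ 9.06721

Area = 107.5, h_c = 9.067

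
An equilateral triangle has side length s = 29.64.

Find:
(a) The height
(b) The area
(a) The height splits the triangle into two 30-60-90 halves: h = s·√3/2 = 29.64·1.73205/2 ≈ 51.338/2 ≈ 25.669
(b) Area = (√3/4)·s² = (√3/4)·29.64² = (√3/4)·878.5296 ≈ 0.433013·878.5296 ≈ 380.414

Height = 25.67, Area = 380.4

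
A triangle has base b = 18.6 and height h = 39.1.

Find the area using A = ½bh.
A = ½·b·h = ½·18.6·39.1 = ½·727.26 = 363.63

Area = 363.63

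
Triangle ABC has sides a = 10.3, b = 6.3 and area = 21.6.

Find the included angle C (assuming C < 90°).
Area = ½·a·b·sin(C)  ⇒  sin(C) = 2·Area/(a·b) = 2·21.6/(10.3·6.3) = 43.2/64.89 ≈ 0.665742
C = arcsin(0.665742) ≈ 41.7393° (taking the acute solution since C < 90°)

C = 41.74°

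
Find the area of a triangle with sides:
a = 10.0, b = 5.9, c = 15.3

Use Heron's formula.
s = (10.0 + 5.9 + 15.3)/2 = 31.2/2 = 15.6
s − a = 5.6, s − b = 9.7, s − c = 0.3
s(s−a)(s−b)(s−c) = 15.6·5.6·9.7·0.3 ≈ 254.218
Area = √254.218 ≈ 15.9442

Area = 15.94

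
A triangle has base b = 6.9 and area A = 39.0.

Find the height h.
A = ½·b·h  ⇒  h = 2A/b = 2·39.0/6.9 = 78/6.9 ≈ 11.3043

h = 11.3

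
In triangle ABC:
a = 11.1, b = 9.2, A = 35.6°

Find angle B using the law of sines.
a/sin(A) = b/sin(B)  ⇒  sin(B) = b·sin(A)/a = 9.2·sin(35.6°)/11.1
sin(35.6°) ≈ 0.582123
sin(B) ≈ 9.2·0.582123/11.1 ≈ 5.35553/11.1 ≈ 0.48248
B = arcsin(0.48248) ≈ 28.8475°
(Since b ≤ a we need B ≤ A, so the obtuse alternative 180° − 28.8475° ≈ 151.152° is rejected.)

B = 28.85°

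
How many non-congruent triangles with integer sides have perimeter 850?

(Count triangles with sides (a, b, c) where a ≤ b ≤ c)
Let a ≤ b ≤ c with a + b + c = 850. The only binding inequality is a + b > c, i.e. 850 − c > c, so c < 850/2; and c ≥ 850/3 since c is the largest side.
So 284 ≤ c ≤ 424. For each c, b runs from ⌈(850 − c)/2⌉ up to c (then a = 850 − b − c satisfies 1 ≤ a ≤ b automatically), giving c − ⌈(850 − c)/2⌉ + 1 choices.
Summing over c: 2 + 3 + 5 + 6 + … + 210 + 212  (141 terms, c = 284, …, 424) = 15052
Check (closed form: nearest integer to p²/48 for even p, (p+3)²/48 for odd p): 850²/48 = 722500/48 ≈ 15052.08 → 15052

15052 triangles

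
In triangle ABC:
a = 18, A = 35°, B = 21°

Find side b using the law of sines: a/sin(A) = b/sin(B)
a/sin(A) = b/sin(B)  ⇒  b = a·sin(B)/sin(A) = 18·sin(21°)/sin(35°)
sin(21°) ≈ 0.358368, sin(35°) ≈ 0.573576
b ≈ 18·0.358368/0.573576 ≈ 6.45062/0.573576 ≈ 11.2463

b = 11.25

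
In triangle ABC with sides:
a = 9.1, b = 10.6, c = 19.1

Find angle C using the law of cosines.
c² = a² + b² − 2ab·cos(C)  ⇒  cos(C) = (a² + b² − c²)/(2ab)
cos(C) = (9.1² + 10.6² − 19.1²)/(2·9.1·10.6) = (82.81 + 112.36 − 364.81)/192.92 = -169.64/192.92 ≈ -0.879328
C = arccos(-0.879328) ≈ 151.561°

C = 151.6°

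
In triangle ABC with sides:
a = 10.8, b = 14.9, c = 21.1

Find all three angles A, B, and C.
Law of cosines for each angle (a² = 116.64, b² = 222.01, c² = 445.21):
cos(A) = (b² + c² − a²)/(2bc) = (222.01 + 445.21 − 116.64)/(2·14.9·21.1) = 550.58/628.78 ≈ 0.875632  ⇒  A ≈ 28.8801°
cos(B) = (a² + c² − b²)/(2ac) = (116.64 + 445.21 − 222.01)/(2·10.8·21.1) = 339.84/455.76 ≈ 0.745656  ⇒  B ≈ 41.7846°
cos(C) = (a² + b² − c²)/(2ab) = (116.64 + 222.01 − 445.21)/(2·10.8·14.9) = -106.56/321.84 ≈ -0.331096  ⇒  C ≈ 109.335°
Check: A + B + C ≈ 180°

A = 28.88°, B = 41.78°, C = 109.3°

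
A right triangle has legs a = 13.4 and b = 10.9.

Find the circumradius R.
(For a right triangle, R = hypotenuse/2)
Hypotenuse c = √(a² + b²) = √(179.56 + 118.81) = √298.37 ≈ 17.2734
R = c/2 ≈ 17.2734/2 ≈ 8.63669

R = 8.637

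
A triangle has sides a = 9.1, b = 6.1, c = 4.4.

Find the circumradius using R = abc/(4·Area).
First find the area with Heron's formula.
s = (9.1 + 6.1 + 4.4)/2 = 9.8
Area = √(s(s−a)(s−b)(s−c)) = √(9.8·0.7·3.7·5.4) ≈ √137.063 ≈ 11.7074
abc = 9.1·6.1·4.4 = 244.244
R = abc/(4·Area) ≈ 244.244/(4·11.7074) = 244.244/46.8295 ≈ 5.2156

R = 5.216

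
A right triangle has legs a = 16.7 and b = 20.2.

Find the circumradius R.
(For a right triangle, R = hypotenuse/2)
Hypotenuse c = √(a² + b²) = √(278.89 + 408.04) = √686.93 ≈ 26.2093
R = c/2 ≈ 26.2093/2 ≈ 13.1047

R = 13.1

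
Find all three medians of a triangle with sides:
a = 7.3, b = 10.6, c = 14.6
Median formula: m_a = ½√(2b² + 2c² − a²) (and cyclically). a² = 53.29, b² = 112.36, c² = 213.16.
m_a = ½√(2·112.36 + 2·213.16 − 53.29) = ½√597.75 ≈ ½·24.4489 ≈ 12.2245
m_b = ½√(2·53.29 + 2·213.16 − 112.36) = ½√420.54 ≈ ½·20.5071 ≈ 10.2535
m_c = ½√(2·53.29 + 2·112.36 − 213.16) = ½√118.14 ≈ ½·10.8692 ≈ 5.43461

m_a = 12.22, m_b = 10.25, m_c = 5.435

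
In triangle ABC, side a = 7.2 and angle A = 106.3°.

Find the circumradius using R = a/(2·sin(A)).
R = a/(2·sin(A)) = 7.2/(2·sin(106.3°))
sin(106.3°) ≈ 0.959805
R ≈ 7.2/(2·0.959805) = 7.2/1.91961 ≈ 3.75076

R = 3.751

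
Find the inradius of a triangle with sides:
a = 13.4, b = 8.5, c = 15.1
r = Area/s where s is the semi-perimeter.
s = (13.4 + 8.5 + 15.1)/2 = 37/2 = 18.5
Area = √(s(s−a)(s−b)(s−c)) = √(18.5·5.1·10·3.4) ≈ √3207.9 ≈ 56.6383
r ≈ 56.6383/18.5 ≈ 3.06153

r = 3.062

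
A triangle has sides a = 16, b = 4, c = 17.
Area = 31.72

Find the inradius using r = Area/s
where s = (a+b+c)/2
s = (16 + 4 + 17)/2 = 37/2 = 18.5
r = Area/s = 31.72/18.5 ≈ 1.71459

r = 1.715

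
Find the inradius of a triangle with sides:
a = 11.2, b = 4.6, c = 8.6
r = Area/s where s is the semi-perimeter.
s = (11.2 + 4.6 + 8.6)/2 = 24.4/2 = 12.2
Area = √(s(s−a)(s−b)(s−c)) = √(12.2·1·7.6·3.6) ≈ √333.792 ≈ 18.27
r ≈ 18.27/12.2 ≈ 1.49754

r = 1.498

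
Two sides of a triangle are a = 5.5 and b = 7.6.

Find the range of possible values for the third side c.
Triangle inequality: |a − b| < c < a + b
|a − b| = |5.5 − 7.6| = 2.1
a + b = 5.5 + 7.6 = 13.1

2.1 < c < 13.1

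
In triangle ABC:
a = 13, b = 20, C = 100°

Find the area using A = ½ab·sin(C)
A = ½·a·b·sin(C) = ½·13·20·sin(100°)
sin(100°) ≈ 0.984808
A ≈ ½·260·0.984808 = 130·0.984808 ≈ 128.025

Area = 128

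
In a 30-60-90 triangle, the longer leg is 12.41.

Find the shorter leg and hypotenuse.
In a 30-60-90 triangle the sides are in ratio 1 : √3 : 2, so short leg = long leg/√3 and hypotenuse = 2·(short leg).
Short leg = 12.41/√3 ≈ 12.41/1.73205 ≈ 7.16492
Hypotenuse = 2·7.16492 ≈ 14.3298

Short leg = 7.165, Hypotenuse = 14.33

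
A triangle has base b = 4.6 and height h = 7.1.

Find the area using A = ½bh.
A = ½·b·h = ½·4.6·7.1 = ½·32.66 = 16.33

Area = 16.33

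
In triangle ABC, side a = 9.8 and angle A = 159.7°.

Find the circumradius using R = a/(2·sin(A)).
R = a/(2·sin(A)) = 9.8/(2·sin(159.7°))
sin(159.7°) ≈ 0.346936
R ≈ 9.8/(2·0.346936) = 9.8/0.693871 ≈ 14.1237

R = 14.12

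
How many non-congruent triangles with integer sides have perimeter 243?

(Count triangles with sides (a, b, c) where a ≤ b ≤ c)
Let a ≤ b ≤ c with a + b + c = 243. The only binding inequality is a + b > c, i.e. 243 − c > c, so c < 243/2; and c ≥ 243/3 since c is the largest side.
So 81 ≤ c ≤ 121. For each c, b runs from ⌈(243 − c)/2⌉ up to c (then a = 243 − b − c satisfies 1 ≤ a ≤ b automatically), giving c − ⌈(243 − c)/2⌉ + 1 choices.
Summing over c: 1 + 2 + 4 + 5 + … + 59 + 61  (41 terms, c = 81, …, 121) = 1261
Check (closed form: nearest integer to p²/48 for even p, (p+3)²/48 for odd p): (243+3)²/48 = 246²/48 = 60516/48 ≈ 1260.75 → 1261

1261 triangles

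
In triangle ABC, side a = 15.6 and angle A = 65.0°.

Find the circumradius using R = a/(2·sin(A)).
R = a/(2·sin(A)) = 15.6/(2·sin(65.0°))
sin(65.0°) ≈ 0.906308
R ≈ 15.6/(2·0.906308) = 15.6/1.81262 ≈ 8.60635

R = 8.606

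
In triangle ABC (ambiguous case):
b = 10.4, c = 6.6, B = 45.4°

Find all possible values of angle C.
b/sin(B) = c/sin(C)  ⇒  sin(C) = c·sin(B)/b = 6.6·sin(45.4°)/10.4
sin(45.4°) ≈ 0.712026
sin(C) ≈ 6.6·0.712026/10.4 ≈ 4.69937/10.4 ≈ 0.451863
Candidate 1: C₁ = arcsin(0.451863) ≈ 26.8633°  →  A = 180° − 45.4° − 26.8633° ≈ 107.737° > 0, valid
Candidate 2: C₂ = 180° − C₁ ≈ 153.137°  →  A = 180° − 45.4° − 153.137° ≈ -18.5367° ≤ 0, not a valid triangle

C = 26.86° (one solution)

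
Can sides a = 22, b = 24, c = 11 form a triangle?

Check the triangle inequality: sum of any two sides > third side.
a + b vs c: 22 + 24 = 46 > 11  ✓
a + c vs b: 22 + 11 = 33 > 24  ✓
b + c vs a: 24 + 11 = 35 > 22  ✓

Yes, triangle inequality satisfied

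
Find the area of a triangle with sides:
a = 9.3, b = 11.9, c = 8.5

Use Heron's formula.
s = (9.3 + 11.9 + 8.5)/2 = 29.7/2 = 14.85
s − a = 5.55, s − b = 2.95, s − c = 6.35
s(s−a)(s−b)(s−c) = 14.85·5.55·2.95·6.35 ≈ 1543.89
Area = √1543.89 ≈ 39.2923

Area = 39.29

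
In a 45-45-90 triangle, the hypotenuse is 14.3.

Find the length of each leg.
In a 45-45-90 triangle hypotenuse = leg·√2, so leg = hypotenuse/√2.
Leg = 14.3/√2 ≈ 14.3/1.41421 ≈ 10.1116

Each leg = 10.11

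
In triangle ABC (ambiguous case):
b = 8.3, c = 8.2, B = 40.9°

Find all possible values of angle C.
b/sin(B) = c/sin(C)  ⇒  sin(C) = c·sin(B)/b = 8.2·sin(40.9°)/8.3
sin(40.9°) ≈ 0.654741
sin(C) ≈ 8.2·0.654741/8.3 ≈ 5.36887/8.3 ≈ 0.646852
Candidate 1: C₁ = arcsin(0.646852) ≈ 40.3047°  →  A = 180° − 40.9° − 40.3047° ≈ 98.7953° > 0, valid
Candidate 2: C₂ = 180° − C₁ ≈ 139.695°  →  A = 180° − 40.9° − 139.695° ≈ -0.5953° ≤ 0, not a valid triangle

C = 40.3° (one solution)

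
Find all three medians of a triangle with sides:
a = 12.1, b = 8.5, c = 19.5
Median formula: m_a = ½√(2b² + 2c² − a²) (and cyclically). a² = 146.41, b² = 72.25, c² = 380.25.
m_a = ½√(2·72.25 + 2·380.25 − 146.41) = ½√758.59 ≈ ½·27.5425 ≈ 13.7713
m_b = ½√(2·146.41 + 2·380.25 − 72.25) = ½√981.07 ≈ ½·31.322 ≈ 15.661
m_c = ½√(2·146.41 + 2·72.25 − 380.25) = ½√57.07 ≈ ½·7.55447 ≈ 3.77723

m_a = 13.77, m_b = 15.66, m_c = 3.777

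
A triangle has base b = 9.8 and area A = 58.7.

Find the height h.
A = ½·b·h  ⇒  h = 2A/b = 2·58.7/9.8 = 117.4/9.8 ≈ 11.9796

h = 11.98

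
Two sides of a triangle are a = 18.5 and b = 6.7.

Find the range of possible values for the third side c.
Triangle inequality: |a − b| < c < a + b
|a − b| = |18.5 − 6.7| = 11.8
a + b = 18.5 + 6.7 = 25.2

11.8 < c < 25.2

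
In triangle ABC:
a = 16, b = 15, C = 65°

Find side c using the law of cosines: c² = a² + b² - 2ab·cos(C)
c² = 16² + 15² − 2·16·15·cos(65°)
cos(65°) ≈ 0.422618
c² ≈ 256 + 225 − 480·(0.422618) ≈ 481 − 202.857 ≈ 278.143
c ≈ √278.143 ≈ 16.6776

c = 16.68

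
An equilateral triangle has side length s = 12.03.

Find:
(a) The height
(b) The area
(a) The height splits the triangle into two 30-60-90 halves: h = s·√3/2 = 12.03·1.73205/2 ≈ 20.8366/2 ≈ 10.4183
(b) Area = (√3/4)·s² = (√3/4)·12.03² = (√3/4)·144.7209 ≈ 0.433013·144.7209 ≈ 62.666

Height = 10.42, Area = 62.67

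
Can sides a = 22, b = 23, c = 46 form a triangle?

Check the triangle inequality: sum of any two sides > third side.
a + b vs c: 22 + 23 = 45 ≤ 46  ✗
a + c vs b: 22 + 46 = 68 > 23  ✓
b + c vs a: 23 + 46 = 69 > 22  ✓

No: 22 + 23 = 45 is not > 46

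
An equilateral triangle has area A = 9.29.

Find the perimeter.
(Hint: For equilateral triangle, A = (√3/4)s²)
A = (√3/4)s²  ⇒  s² = 4A/√3 = 4·9.29/√3 = 37.16/1.73205 ≈ 21.4543
s ≈ √21.4543 ≈ 4.63188
Perimeter = 3s ≈ 3·4.63188 ≈ 13.8956

Perimeter = 13.9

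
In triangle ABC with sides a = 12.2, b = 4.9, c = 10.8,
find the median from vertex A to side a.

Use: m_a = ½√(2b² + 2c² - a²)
m_a = ½√(2·4.9² + 2·10.8² − 12.2²) = ½√(2·24.01 + 2·116.64 − 148.84) = ½√(48.02 + 233.28 − 148.84) = ½√132.46
√132.46 ≈ 11.5091, so m_a ≈ 5.75456

m_a = 5.755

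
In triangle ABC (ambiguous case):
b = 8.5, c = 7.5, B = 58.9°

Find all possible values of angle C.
b/sin(B) = c/sin(C)  ⇒  sin(C) = c·sin(B)/b = 7.5·sin(58.9°)/8.5
sin(58.9°) ≈ 0.856267
sin(C) ≈ 7.5·0.856267/8.5 ≈ 6.422/8.5 ≈ 0.75553
Candidate 1: C₁ = arcsin(0.75553) ≈ 49.0717°  →  A = 180° − 58.9° − 49.0717° ≈ 72.0283° > 0, valid
Candidate 2: C₂ = 180° − C₁ ≈ 130.928°  →  A = 180° − 58.9° − 130.928° ≈ -9.8283° ≤ 0, not a valid triangle

C = 49.07° (one solution)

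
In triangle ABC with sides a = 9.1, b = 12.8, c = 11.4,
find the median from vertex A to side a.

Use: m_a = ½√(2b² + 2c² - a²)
m_a = ½√(2·12.8² + 2·11.4² − 9.1²) = ½√(2·163.84 + 2·129.96 − 82.81) = ½√(327.68 + 259.92 − 82.81) = ½√504.79
√504.79 ≈ 22.4675, so m_a ≈ 11.2338

m_a = 11.23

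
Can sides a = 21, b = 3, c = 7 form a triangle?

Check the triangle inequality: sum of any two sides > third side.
a + b vs c: 21 + 3 = 24 > 7  ✓
a + c vs b: 21 + 7 = 28 > 3  ✓
b + c vs a: 3 + 7 = 10 ≤ 21  ✗

No: 3 + 7 = 10 is not > 21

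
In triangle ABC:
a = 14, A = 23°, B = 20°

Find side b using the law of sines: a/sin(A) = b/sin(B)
a/sin(A) = b/sin(B)  ⇒  b = a·sin(B)/sin(A) = 14·sin(20°)/sin(23°)
sin(20°) ≈ 0.34202, sin(23°) ≈ 0.390731
b ≈ 14·0.34202/0.390731 ≈ 4.78828/0.390731 ≈ 12.2547

b = 12.25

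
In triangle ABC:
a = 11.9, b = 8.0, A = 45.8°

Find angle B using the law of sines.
a/sin(A) = b/sin(B)  ⇒  sin(B) = b·sin(A)/a = 8.0·sin(45.8°)/11.9
sin(45.8°) ≈ 0.716911
sin(B) ≈ 8.0·0.716911/11.9 ≈ 5.73528/11.9 ≈ 0.481957
B = arcsin(0.481957) ≈ 28.8133°
(Since b ≤ a we need B ≤ A, so the obtuse alternative 180° − 28.8133° ≈ 151.187° is rejected.)

B = 28.81°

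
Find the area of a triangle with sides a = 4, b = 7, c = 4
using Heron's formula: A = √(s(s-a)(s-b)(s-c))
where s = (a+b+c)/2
s = (4 + 7 + 4)/2 = 15/2 = 7.5
s − a = 3.5, s − b = 0.5, s − c = 3.5
s(s−a)(s−b)(s−c) = 7.5·3.5·0.5·3.5 = 45.9375
Area = √45.9375 ≈ 6.77772

s = 7.5, Area = 6.778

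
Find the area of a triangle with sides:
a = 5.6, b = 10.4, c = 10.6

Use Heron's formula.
s = (5.6 + 10.4 + 10.6)/2 = 26.6/2 = 13.3
s − a = 7.7, s − b = 2.9, s − c = 2.7
s(s−a)(s−b)(s−c) = 13.3·7.7·2.9·2.7 ≈ 801.87
Area = √801.87 ≈ 28.3173

Area = 28.32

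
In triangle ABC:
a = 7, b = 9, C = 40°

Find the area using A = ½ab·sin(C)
A = ½·a·b·sin(C) = ½·7·9·sin(40°)
sin(40°) ≈ 0.642788
A ≈ ½·63·0.642788 = 31.5·0.642788 ≈ 20.2478

Area = 20.25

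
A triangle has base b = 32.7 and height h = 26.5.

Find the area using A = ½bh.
A = ½·b·h = ½·32.7·26.5 = ½·866.55 = 433.275

Area = 433.275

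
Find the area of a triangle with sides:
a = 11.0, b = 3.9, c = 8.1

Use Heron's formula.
s = (11.0 + 3.9 + 8.1)/2 = 23/2 = 11.5
s − a = 0.5, s − b = 7.6, s − c = 3.4
s(s−a)(s−b)(s−c) = 11.5·0.5·7.6·3.4 ≈ 148.58
Area = √148.58 ≈ 12.1893

Area = 12.19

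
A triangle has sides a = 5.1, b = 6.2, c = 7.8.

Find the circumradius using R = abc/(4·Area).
First find the area with Heron's formula.
s = (5.1 + 6.2 + 7.8)/2 = 9.55
Area = √(s(s−a)(s−b)(s−c)) = √(9.55·4.45·3.35·1.75) ≈ √249.142 ≈ 15.7842
abc = 5.1·6.2·7.8 = 246.636
R = abc/(4·Area) ≈ 246.636/(4·15.7842) = 246.636/63.1369 ≈ 3.90637

R = 3.906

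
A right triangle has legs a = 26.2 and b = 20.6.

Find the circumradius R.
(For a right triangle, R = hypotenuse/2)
Hypotenuse c = √(a² + b²) = √(686.44 + 424.36) = √1110.8 ≈ 33.3287
R = c/2 ≈ 33.3287/2 ≈ 16.6643

R = 16.66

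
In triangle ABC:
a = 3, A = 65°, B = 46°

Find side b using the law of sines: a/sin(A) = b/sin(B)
a/sin(A) = b/sin(B)  ⇒  b = a·sin(B)/sin(A) = 3·sin(46°)/sin(65°)
sin(46°) ≈ 0.71934, sin(65°) ≈ 0.906308
b ≈ 3·0.71934/0.906308 ≈ 2.15802/0.906308 ≈ 2.38111

b = 2.381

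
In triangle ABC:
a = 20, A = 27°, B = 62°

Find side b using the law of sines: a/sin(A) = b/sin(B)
a/sin(A) = b/sin(B)  ⇒  b = a·sin(B)/sin(A) = 20·sin(62°)/sin(27°)
sin(62°) ≈ 0.882948, sin(27°) ≈ 0.45399
b ≈ 20·0.882948/0.45399 ≈ 17.659/0.45399 ≈ 38.8972

b = 38.9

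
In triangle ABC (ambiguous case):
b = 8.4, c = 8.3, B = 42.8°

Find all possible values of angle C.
b/sin(B) = c/sin(C)  ⇒  sin(C) = c·sin(B)/b = 8.3·sin(42.8°)/8.4
sin(42.8°) ≈ 0.679441
sin(C) ≈ 8.3·0.679441/8.4 ≈ 5.63936/8.4 ≈ 0.671353
Candidate 1: C₁ = arcsin(0.671353) ≈ 42.1716°  →  A = 180° − 42.8° − 42.1716° ≈ 95.0284° > 0, valid
Candidate 2: C₂ = 180° − C₁ ≈ 137.828°  →  A = 180° − 42.8° − 137.828° ≈ -0.6284° ≤ 0, not a valid triangle

C = 42.17° (one solution)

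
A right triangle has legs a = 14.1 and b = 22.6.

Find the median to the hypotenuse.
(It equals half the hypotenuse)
Hypotenuse c = √(a² + b²) = √(198.81 + 510.76) = √709.57 ≈ 26.6378
Median to hypotenuse = c/2 ≈ 26.6378/2 ≈ 13.3189

Median = 13.32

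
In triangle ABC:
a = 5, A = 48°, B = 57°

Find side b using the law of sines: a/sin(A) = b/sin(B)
a/sin(A) = b/sin(B)  ⇒  b = a·sin(B)/sin(A) = 5·sin(57°)/sin(48°)
sin(57°) ≈ 0.838671, sin(48°) ≈ 0.743145
b ≈ 5·0.838671/0.743145 ≈ 4.19335/0.743145 ≈ 5.64271

b = 5.643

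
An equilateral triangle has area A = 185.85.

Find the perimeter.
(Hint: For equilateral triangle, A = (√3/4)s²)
A = (√3/4)s²  ⇒  s² = 4A/√3 = 4·185.85/√3 = 743.4/1.73205 ≈ 429.202
s ≈ √429.202 ≈ 20.7172
Perimeter = 3s ≈ 3·20.7172 ≈ 62.1516

Perimeter = 62.15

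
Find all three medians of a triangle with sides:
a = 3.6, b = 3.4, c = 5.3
Median formula: m_a = ½√(2b² + 2c² − a²) (and cyclically). a² = 12.96, b² = 11.56, c² = 28.09.
m_a = ½√(2·11.56 + 2·28.09 − 12.96) = ½√66.34 ≈ ½·8.14494 ≈ 4.07247
m_b = ½√(2·12.96 + 2·28.09 − 11.56) = ½√70.54 ≈ ½·8.39881 ≈ 4.1994
m_c = ½√(2·12.96 + 2·11.56 − 28.09) = ½√20.95 ≈ ½·4.57712 ≈ 2.28856

m_a = 4.072, m_b = 4.199, m_c = 2.289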